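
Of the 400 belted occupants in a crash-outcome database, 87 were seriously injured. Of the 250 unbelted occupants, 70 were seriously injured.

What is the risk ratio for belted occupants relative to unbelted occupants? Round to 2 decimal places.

RR: 0.78

risk, belted occupants = 87/400 = 0.2175
risk, unbelted occupants = 70/250 = 0.2800
RR = 0.2175 / 0.2800 = 0.78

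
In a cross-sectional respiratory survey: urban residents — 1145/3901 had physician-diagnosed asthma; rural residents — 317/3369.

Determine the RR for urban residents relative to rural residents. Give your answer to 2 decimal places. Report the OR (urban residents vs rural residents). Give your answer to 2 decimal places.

risk, urban residents = 1145/3901 = 0.2935
risk, rural residents = 317/3369 = 0.0941
RR = 0.2935 / 0.0941 = 3.12
odds, urban residents = 1145/2756 = 0.4155
odds, rural residents = 317/3052 = 0.1039
OR = 0.4155 / 0.1039 = 4.00

RR = 3.12; OR = 4.00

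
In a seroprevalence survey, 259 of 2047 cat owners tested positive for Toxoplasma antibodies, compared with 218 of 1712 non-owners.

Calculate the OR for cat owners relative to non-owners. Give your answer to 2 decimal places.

OR: 0.99

odds, cat owners = 259/1788 = 0.1449
odds, non-owners = 218/1494 = 0.1459
OR = 0.1449 / 0.1459 = 0.99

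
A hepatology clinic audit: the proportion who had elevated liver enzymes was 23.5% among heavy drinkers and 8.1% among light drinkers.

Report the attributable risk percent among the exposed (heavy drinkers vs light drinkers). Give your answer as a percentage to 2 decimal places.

AR% = (0.2350 − 0.0810) / 0.2350 = 0.6553 → 65.53%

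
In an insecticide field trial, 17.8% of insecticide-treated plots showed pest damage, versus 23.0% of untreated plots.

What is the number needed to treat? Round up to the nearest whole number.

NNT: 20

absolute risk difference = 0.052000
1 / 0.052000 = 19.231 → round up → 20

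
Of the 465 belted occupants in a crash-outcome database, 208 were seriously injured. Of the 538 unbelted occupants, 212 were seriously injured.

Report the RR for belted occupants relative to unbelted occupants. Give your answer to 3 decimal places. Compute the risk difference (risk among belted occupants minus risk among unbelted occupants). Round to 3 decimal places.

RR = 1.135; RD = 0.053

risk, belted occupants = 208/465 = 0.4473
risk, unbelted occupants = 212/538 = 0.3941
RR = 0.4473 / 0.3941 = 1.135
risk difference = 0.4473 − 0.3941 = 0.053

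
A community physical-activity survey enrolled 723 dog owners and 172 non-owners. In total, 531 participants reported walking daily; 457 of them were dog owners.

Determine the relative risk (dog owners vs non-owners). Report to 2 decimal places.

dog owners without the outcome: 723 − 457 = 266
non-owners with the outcome: 531 − 457 = 74
non-owners without the outcome: 172 − 74 = 98
risk, dog owners = 457/723 = 0.6321
risk, non-owners = 74/172 = 0.4302
RR = 0.6321 / 0.4302 = 1.47

RR = 1.47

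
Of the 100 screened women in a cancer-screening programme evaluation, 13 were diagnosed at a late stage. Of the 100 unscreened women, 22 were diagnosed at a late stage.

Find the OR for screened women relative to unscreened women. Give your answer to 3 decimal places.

odds, screened women = 13/87 = 0.1494
odds, unscreened women = 22/78 = 0.2821
OR = 0.1494 / 0.2821 = 0.530

0.530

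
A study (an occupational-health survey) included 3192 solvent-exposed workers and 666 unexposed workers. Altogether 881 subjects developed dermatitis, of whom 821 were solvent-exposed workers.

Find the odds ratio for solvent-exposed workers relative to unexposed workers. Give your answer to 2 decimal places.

OR: 3.50

solvent-exposed workers without the outcome: 3192 − 821 = 2371
unexposed workers with the outcome: 881 − 821 = 60
unexposed workers without the outcome: 666 − 60 = 606
OR = (821 × 606) / (2371 × 60) = 497526/142260 ≈ 3.50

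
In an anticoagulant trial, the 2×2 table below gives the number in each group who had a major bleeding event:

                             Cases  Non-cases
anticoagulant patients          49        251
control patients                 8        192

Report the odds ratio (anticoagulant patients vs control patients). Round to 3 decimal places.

OR = (49 × 192) / (251 × 8) = 9408/2008 ≈ 4.685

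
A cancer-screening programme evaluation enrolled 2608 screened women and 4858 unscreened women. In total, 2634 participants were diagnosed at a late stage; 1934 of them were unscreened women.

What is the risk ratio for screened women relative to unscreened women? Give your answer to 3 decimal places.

0.674

screened women with the outcome: 2634 − 1934 = 700
screened women without the outcome: 2608 − 700 = 1908
unscreened women without the outcome: 4858 − 1934 = 2924
risk, screened women = 700/2608 = 0.2684
risk, unscreened women = 1934/4858 = 0.3981
RR = 0.2684 / 0.3981 = 0.674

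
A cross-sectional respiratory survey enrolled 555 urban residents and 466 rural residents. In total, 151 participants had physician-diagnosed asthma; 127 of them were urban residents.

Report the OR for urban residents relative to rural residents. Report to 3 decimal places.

urban residents without the outcome: 555 − 127 = 428
rural residents with the outcome: 151 − 127 = 24
rural residents without the outcome: 466 − 24 = 442
OR = (127 × 442) / (428 × 24) = 56134/10272 ≈ 5.465

OR = 5.465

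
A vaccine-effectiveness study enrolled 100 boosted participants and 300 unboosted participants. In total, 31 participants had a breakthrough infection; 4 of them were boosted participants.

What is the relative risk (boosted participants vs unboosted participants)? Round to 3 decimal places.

boosted participants without the outcome: 100 − 4 = 96
unboosted participants with the outcome: 31 − 4 = 27
unboosted participants without the outcome: 300 − 27 = 273
risk, boosted participants = 4/100 = 0.04000
risk, unboosted participants = 27/300 = 0.09000
RR = 0.04000 / 0.09000 = 0.444

RR ≈ 0.444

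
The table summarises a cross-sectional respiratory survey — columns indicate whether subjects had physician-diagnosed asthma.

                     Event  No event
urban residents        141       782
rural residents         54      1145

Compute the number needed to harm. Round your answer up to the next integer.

10

risk, urban residents = 141/923 = 0.152763
risk, rural residents = 54/1199 = 0.045038
absolute risk difference = 0.107725
1 / 0.107725 = 9.283 → round up → 10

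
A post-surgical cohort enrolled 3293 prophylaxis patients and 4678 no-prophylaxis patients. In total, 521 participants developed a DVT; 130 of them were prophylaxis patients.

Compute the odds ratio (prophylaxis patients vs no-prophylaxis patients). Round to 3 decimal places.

OR = 0.451

prophylaxis patients without the outcome: 3293 − 130 = 3163
no-prophylaxis patients with the outcome: 521 − 130 = 391
no-prophylaxis patients without the outcome: 4678 − 391 = 4287
OR = (130 × 4287) / (3163 × 391) = 557310/1236733 ≈ 0.451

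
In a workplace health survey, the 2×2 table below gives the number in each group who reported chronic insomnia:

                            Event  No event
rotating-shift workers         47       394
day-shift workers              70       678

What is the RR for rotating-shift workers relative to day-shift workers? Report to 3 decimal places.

risk, rotating-shift workers = 47/441 = 0.1066
risk, day-shift workers = 70/748 = 0.0936
RR = 0.1066 / 0.0936 = 1.139

1.139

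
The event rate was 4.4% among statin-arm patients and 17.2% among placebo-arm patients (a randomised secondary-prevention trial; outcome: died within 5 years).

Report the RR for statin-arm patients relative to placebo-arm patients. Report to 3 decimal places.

RR = 0.04400 / 0.17200 = 0.256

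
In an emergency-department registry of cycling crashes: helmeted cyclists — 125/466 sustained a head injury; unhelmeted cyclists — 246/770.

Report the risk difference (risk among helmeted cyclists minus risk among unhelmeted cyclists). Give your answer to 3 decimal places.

-0.051

risk, helmeted cyclists = 125/466 = 0.2682
risk, unhelmeted cyclists = 246/770 = 0.3195
risk difference = 0.2682 − 0.3195 = -0.051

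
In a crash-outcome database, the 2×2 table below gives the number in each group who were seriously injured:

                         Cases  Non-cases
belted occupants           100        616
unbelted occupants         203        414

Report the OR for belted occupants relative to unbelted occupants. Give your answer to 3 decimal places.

OR: 0.331

odds, belted occupants = 100/616 = 0.1623
odds, unbelted occupants = 203/414 = 0.4903
OR = 0.1623 / 0.4903 = 0.331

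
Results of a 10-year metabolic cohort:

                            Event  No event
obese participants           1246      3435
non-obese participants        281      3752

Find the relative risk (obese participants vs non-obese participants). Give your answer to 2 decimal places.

risk, obese participants = 1246/4681 = 0.2662
risk, non-obese participants = 281/4033 = 0.0697
RR = 0.2662 / 0.0697 = 3.82

RR ≈ 3.82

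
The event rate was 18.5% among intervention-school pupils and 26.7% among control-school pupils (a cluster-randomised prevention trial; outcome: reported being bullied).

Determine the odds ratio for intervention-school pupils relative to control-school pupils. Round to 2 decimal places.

odds, intervention-school pupils = 0.1850/0.8150 = 0.2270
odds, control-school pupils = 0.2670/0.7330 = 0.3643
OR = 0.2270 / 0.3643 = 0.62

0.62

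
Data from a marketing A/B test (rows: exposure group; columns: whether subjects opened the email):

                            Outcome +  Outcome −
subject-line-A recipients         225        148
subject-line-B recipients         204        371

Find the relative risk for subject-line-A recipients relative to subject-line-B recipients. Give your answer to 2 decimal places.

risk, subject-line-A recipients = 225/373 = 0.6032
risk, subject-line-B recipients = 204/575 = 0.3548
RR = 0.6032 / 0.3548 = 1.70

1.70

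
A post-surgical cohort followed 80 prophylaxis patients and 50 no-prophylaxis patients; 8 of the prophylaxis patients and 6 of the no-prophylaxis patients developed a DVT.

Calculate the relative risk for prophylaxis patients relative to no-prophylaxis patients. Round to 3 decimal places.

0.833

risk, prophylaxis patients = 8/80 = 0.1000
risk, no-prophylaxis patients = 6/50 = 0.1200
RR = 0.1000 / 0.1200 = 0.833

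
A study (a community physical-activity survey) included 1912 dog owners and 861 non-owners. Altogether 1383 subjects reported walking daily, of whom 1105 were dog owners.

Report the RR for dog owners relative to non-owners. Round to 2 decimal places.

RR: 1.79

dog owners without the outcome: 1912 − 1105 = 807
non-owners with the outcome: 1383 − 1105 = 278
non-owners without the outcome: 861 − 278 = 583
risk, dog owners = 1105/1912 = 0.5779
risk, non-owners = 278/861 = 0.3229
RR = 0.5779 / 0.3229 = 1.79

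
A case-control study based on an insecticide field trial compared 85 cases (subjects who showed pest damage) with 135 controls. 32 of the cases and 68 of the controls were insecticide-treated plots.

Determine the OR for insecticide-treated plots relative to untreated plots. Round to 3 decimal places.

OR = (32 × 67) / (68 × 53) = 2144/3604 ≈ 0.595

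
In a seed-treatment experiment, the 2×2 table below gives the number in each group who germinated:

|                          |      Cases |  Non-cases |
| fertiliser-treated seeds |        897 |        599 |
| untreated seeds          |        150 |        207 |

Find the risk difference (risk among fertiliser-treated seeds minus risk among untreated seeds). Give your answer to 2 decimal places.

risk, fertiliser-treated seeds = 897/1496 = 0.5996
risk, untreated seeds = 150/357 = 0.4202
risk difference = 0.5996 − 0.4202 = 0.18

RD: 0.18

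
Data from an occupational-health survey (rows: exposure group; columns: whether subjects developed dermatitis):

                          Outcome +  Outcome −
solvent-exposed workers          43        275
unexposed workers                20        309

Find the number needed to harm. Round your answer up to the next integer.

14

risk, solvent-exposed workers = 43/318 = 0.135220
risk, unexposed workers = 20/329 = 0.060790
absolute risk difference = 0.074430
1 / 0.074430 = 13.435 → round up → 14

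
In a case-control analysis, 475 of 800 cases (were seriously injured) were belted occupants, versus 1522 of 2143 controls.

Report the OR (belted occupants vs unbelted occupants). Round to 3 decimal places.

OR = (475 × 621) / (1522 × 325) = 294975/494650 ≈ 0.596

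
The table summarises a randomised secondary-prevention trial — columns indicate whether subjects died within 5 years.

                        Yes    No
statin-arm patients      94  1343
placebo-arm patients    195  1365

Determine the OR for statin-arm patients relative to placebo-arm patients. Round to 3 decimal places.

OR = (94 × 1365) / (1343 × 195) = 128310/261885 ≈ 0.490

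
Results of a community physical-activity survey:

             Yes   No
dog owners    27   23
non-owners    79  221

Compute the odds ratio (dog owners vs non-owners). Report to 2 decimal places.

OR ≈ 3.28

odds, dog owners = 27/23 = 1.1739
odds, non-owners = 79/221 = 0.3575
OR = 1.1739 / 0.3575 = 3.28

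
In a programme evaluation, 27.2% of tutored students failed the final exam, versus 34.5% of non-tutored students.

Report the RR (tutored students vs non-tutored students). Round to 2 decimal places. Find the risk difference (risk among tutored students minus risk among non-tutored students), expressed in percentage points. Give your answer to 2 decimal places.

RR = 0.79; RD = -7.30

RR = 0.2720 / 0.3450 = 0.79
risk difference = 0.2720 − 0.3450 = -0.0730 → -7.30 percentage points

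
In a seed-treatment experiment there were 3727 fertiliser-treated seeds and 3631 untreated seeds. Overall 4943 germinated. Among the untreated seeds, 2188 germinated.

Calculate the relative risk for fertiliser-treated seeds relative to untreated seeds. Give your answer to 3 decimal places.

RR ≈ 1.227

fertiliser-treated seeds with the outcome: 4943 − 2188 = 2755
fertiliser-treated seeds without the outcome: 3727 − 2755 = 972
untreated seeds without the outcome: 3631 − 2188 = 1443
risk, fertiliser-treated seeds = 2755/3727 = 0.7392
risk, untreated seeds = 2188/3631 = 0.6026
RR = 0.7392 / 0.6026 = 1.227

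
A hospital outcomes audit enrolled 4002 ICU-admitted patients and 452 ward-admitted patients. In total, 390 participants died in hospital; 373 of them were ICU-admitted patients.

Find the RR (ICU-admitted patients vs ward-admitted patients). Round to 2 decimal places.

ICU-admitted patients without the outcome: 4002 − 373 = 3629
ward-admitted patients with the outcome: 390 − 373 = 17
ward-admitted patients without the outcome: 452 − 17 = 435
risk, ICU-admitted patients = 373/4002 = 0.09320
risk, ward-admitted patients = 17/452 = 0.03761
RR = 0.09320 / 0.03761 = 2.48

RR ≈ 2.48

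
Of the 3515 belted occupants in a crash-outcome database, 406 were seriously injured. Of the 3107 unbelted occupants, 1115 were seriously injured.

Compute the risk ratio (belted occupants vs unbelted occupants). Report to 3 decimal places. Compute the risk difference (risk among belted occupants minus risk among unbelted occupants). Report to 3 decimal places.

risk, belted occupants = 406/3515 = 0.1155
risk, unbelted occupants = 1115/3107 = 0.3589
RR = 0.1155 / 0.3589 = 0.322
risk difference = 0.1155 − 0.3589 = -0.243

RR = 0.322; RD = -0.243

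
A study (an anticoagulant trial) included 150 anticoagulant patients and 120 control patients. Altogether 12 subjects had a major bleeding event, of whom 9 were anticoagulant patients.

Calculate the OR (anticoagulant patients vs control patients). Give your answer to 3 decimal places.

anticoagulant patients without the outcome: 150 − 9 = 141
control patients with the outcome: 12 − 9 = 3
control patients without the outcome: 120 − 3 = 117
odds, anticoagulant patients = 9/141 = 0.06383
odds, control patients = 3/117 = 0.02564
OR = 0.06383 / 0.02564 = 2.489

2.489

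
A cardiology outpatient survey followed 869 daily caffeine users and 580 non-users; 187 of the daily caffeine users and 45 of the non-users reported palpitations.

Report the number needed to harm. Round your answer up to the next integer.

8

risk, daily caffeine users = 187/869 = 0.215190
risk, non-users = 45/580 = 0.077586
absolute risk difference = 0.137604
1 / 0.137604 = 7.267 → round up → 8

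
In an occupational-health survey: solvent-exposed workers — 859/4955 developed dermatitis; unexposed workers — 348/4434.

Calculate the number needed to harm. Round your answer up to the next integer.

risk, solvent-exposed workers = 859/4955 = 0.173360
risk, unexposed workers = 348/4434 = 0.078484
absolute risk difference = 0.094876
1 / 0.094876 = 10.540 → round up → 11

11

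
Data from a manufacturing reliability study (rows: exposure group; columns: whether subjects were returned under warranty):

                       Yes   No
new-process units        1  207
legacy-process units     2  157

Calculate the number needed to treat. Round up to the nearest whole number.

NNT: 129

risk, new-process units = 1/208 = 0.004808
risk, legacy-process units = 2/159 = 0.012579
absolute risk difference = 0.007771
1 / 0.007771 = 128.684 → round up → 129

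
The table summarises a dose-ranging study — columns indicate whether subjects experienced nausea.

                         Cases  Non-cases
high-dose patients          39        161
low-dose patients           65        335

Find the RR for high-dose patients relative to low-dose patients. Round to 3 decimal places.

risk, high-dose patients = 39/200 = 0.1950
risk, low-dose patients = 65/400 = 0.1625
RR = 0.1950 / 0.1625 = 1.200

RR = 1.200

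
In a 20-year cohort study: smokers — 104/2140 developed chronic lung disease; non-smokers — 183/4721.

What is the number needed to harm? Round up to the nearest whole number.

NNH ≈ 102

risk, smokers = 104/2140 = 0.048598
risk, non-smokers = 183/4721 = 0.038763
absolute risk difference = 0.009835
1 / 0.009835 = 101.678 → round up → 102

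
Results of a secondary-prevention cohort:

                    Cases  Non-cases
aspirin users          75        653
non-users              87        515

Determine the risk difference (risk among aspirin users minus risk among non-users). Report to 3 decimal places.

risk, aspirin users = 75/728 = 0.1030
risk, non-users = 87/602 = 0.1445
risk difference = 0.1030 − 0.1445 = -0.041

-0.041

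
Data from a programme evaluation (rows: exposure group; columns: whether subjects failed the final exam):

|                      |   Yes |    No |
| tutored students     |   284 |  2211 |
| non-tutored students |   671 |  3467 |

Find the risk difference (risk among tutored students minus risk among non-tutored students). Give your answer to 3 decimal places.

risk, tutored students = 284/2495 = 0.1138
risk, non-tutored students = 671/4138 = 0.1622
risk difference = 0.1138 − 0.1622 = -0.048

RD = -0.048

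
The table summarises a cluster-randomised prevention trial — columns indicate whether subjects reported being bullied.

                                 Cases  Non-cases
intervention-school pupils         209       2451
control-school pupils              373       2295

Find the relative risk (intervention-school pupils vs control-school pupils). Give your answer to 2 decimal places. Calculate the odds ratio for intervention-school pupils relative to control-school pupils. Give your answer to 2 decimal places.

risk, intervention-school pupils = 209/2660 = 0.0786
risk, control-school pupils = 373/2668 = 0.1398
RR = 0.0786 / 0.1398 = 0.56
OR = (209 × 2295) / (2451 × 373) = 479655/914223 ≈ 0.52

RR = 0.56; OR = 0.52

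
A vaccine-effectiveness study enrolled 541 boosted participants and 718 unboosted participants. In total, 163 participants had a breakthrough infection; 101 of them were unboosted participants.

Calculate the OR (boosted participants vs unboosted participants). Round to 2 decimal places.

OR ≈ 0.79

boosted participants with the outcome: 163 − 101 = 62
boosted participants without the outcome: 541 − 62 = 479
unboosted participants without the outcome: 718 − 101 = 617
odds, boosted participants = 62/479 = 0.1294
odds, unboosted participants = 101/617 = 0.1637
OR = 0.1294 / 0.1637 = 0.79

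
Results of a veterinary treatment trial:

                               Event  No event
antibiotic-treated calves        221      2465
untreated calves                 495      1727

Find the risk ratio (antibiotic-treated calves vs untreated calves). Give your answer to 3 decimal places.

risk, antibiotic-treated calves = 221/2686 = 0.0823
risk, untreated calves = 495/2222 = 0.2228
RR = 0.0823 / 0.2228 = 0.369

RR: 0.369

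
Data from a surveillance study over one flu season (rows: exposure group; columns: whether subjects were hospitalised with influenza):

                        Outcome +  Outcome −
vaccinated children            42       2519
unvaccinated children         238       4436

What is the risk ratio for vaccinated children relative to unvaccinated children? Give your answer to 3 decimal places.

RR = 0.322

risk, vaccinated children = 42/2561 = 0.01640
risk, unvaccinated children = 238/4674 = 0.05092
RR = 0.01640 / 0.05092 = 0.322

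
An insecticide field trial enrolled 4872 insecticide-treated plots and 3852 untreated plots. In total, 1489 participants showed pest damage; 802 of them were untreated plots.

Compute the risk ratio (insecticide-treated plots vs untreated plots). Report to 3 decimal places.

insecticide-treated plots with the outcome: 1489 − 802 = 687
insecticide-treated plots without the outcome: 4872 − 687 = 4185
untreated plots without the outcome: 3852 − 802 = 3050
risk, insecticide-treated plots = 687/4872 = 0.1410
risk, untreated plots = 802/3852 = 0.2082
RR = 0.1410 / 0.2082 = 0.677

RR = 0.677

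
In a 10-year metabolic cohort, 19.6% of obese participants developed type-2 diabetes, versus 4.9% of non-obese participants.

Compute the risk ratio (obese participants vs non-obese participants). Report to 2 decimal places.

RR = 0.19600 / 0.04900 = 4.00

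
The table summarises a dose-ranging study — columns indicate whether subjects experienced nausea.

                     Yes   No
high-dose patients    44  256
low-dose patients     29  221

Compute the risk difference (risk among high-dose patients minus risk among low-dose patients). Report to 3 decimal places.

risk, high-dose patients = 44/300 = 0.1467
risk, low-dose patients = 29/250 = 0.1160
risk difference = 0.1467 − 0.1160 = 0.031

0.031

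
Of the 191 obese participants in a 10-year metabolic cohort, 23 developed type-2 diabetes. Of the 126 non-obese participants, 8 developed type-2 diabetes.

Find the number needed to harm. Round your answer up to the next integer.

risk, obese participants = 23/191 = 0.120419
risk, non-obese participants = 8/126 = 0.063492
absolute risk difference = 0.056927
1 / 0.056927 = 17.566 → round up → 18

NNH = 18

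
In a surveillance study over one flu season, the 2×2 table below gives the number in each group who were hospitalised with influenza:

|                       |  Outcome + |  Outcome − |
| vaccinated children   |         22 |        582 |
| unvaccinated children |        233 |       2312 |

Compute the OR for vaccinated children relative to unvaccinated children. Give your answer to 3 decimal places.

OR = (22 × 2312) / (582 × 233) = 50864/135606 ≈ 0.375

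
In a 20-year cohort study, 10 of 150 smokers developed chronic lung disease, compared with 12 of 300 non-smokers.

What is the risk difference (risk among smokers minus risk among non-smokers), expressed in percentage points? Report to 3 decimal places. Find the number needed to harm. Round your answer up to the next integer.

risk, smokers = 10/150 = 0.06667
risk, non-smokers = 12/300 = 0.04000
risk difference = 0.06667 − 0.04000 = 0.02667 → 2.667 percentage points
absolute risk difference = 0.026667
1 / 0.026667 = 37.500 → round up → 38

RD = 2.667; NNH = 38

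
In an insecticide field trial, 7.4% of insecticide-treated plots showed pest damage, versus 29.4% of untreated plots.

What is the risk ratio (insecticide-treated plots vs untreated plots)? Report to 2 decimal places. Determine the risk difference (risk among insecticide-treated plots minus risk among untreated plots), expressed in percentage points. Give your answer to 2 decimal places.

RR = 0.0740 / 0.2940 = 0.25
risk difference = 0.0740 − 0.2940 = -0.2200 → -22.00 percentage points

RR = 0.25; RD = -22.00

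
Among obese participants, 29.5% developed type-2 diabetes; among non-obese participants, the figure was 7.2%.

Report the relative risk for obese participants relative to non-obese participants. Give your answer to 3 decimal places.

RR = 0.2950 / 0.0720 = 4.097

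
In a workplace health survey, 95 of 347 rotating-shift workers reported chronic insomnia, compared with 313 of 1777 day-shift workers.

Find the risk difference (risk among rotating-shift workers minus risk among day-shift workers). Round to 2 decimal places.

risk, rotating-shift workers = 95/347 = 0.2738
risk, day-shift workers = 313/1777 = 0.1761
risk difference = 0.2738 − 0.1761 = 0.10

0.10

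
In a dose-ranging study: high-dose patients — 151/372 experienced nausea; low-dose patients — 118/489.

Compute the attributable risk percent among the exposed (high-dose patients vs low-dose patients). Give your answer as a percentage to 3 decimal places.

40.552%

risk, high-dose patients = 151/372 = 0.4059
risk, low-dose patients = 118/489 = 0.2413
AR% = (0.4059 − 0.2413) / 0.4059 = 0.4055 → 40.552%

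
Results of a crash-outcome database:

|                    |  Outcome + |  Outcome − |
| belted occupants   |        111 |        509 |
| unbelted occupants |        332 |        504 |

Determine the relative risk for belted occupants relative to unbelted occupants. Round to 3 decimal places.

risk, belted occupants = 111/620 = 0.1790
risk, unbelted occupants = 332/836 = 0.3971
RR = 0.1790 / 0.3971 = 0.451

0.451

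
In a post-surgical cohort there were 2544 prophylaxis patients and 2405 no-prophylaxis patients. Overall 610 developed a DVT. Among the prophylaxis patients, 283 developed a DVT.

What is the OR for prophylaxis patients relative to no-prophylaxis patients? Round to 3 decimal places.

prophylaxis patients without the outcome: 2544 − 283 = 2261
no-prophylaxis patients with the outcome: 610 − 283 = 327
no-prophylaxis patients without the outcome: 2405 − 327 = 2078
OR = (283 × 2078) / (2261 × 327) = 588074/739347 ≈ 0.795

0.795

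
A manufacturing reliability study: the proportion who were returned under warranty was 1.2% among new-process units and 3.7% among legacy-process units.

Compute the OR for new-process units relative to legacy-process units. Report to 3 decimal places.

odds, new-process units = 0.01200/0.98800 = 0.01215
odds, legacy-process units = 0.03700/0.96300 = 0.03842
OR = 0.01215 / 0.03842 = 0.316

0.316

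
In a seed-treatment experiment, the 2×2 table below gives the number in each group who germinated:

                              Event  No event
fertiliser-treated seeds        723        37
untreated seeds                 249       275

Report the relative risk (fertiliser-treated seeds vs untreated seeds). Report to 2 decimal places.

risk, fertiliser-treated seeds = 723/760 = 0.9513
risk, untreated seeds = 249/524 = 0.4752
RR = 0.9513 / 0.4752 = 2.00

2.00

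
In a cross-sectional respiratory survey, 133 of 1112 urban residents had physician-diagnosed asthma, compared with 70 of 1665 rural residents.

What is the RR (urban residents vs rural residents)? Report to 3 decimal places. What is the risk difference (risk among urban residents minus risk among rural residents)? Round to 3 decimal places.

RR = 2.845; RD = 0.078

risk, urban residents = 133/1112 = 0.11960
risk, rural residents = 70/1665 = 0.04204
RR = 0.11960 / 0.04204 = 2.845
risk difference = 0.11960 − 0.04204 = 0.078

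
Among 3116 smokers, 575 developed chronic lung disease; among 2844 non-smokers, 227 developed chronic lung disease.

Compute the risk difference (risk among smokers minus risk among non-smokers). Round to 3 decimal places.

risk, smokers = 575/3116 = 0.1845
risk, non-smokers = 227/2844 = 0.0798
risk difference = 0.1845 − 0.0798 = 0.105

RD = 0.105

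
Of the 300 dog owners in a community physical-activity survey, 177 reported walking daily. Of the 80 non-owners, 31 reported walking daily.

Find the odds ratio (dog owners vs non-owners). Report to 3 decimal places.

OR = (177 × 49) / (123 × 31) = 8673/3813 ≈ 2.275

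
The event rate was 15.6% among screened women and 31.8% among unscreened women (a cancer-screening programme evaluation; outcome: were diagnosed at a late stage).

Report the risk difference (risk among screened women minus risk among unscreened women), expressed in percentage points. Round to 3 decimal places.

RD = -16.200

risk difference = 0.1560 − 0.3180 = -0.1620 → -16.200 percentage points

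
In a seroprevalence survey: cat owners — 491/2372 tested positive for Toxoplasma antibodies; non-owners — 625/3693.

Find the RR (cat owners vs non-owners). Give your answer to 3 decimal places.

1.223

risk, cat owners = 491/2372 = 0.2070
risk, non-owners = 625/3693 = 0.1692
RR = 0.2070 / 0.1692 = 1.223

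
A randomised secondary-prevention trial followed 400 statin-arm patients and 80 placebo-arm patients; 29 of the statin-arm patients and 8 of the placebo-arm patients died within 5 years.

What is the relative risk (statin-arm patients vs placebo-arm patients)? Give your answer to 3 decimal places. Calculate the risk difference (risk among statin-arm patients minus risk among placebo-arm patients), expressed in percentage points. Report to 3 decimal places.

risk, statin-arm patients = 29/400 = 0.0725
risk, placebo-arm patients = 8/80 = 0.1000
RR = 0.0725 / 0.1000 = 0.725
risk difference = 0.0725 − 0.1000 = -0.0275 → -2.750 percentage points

RR = 0.725; RD = -2.750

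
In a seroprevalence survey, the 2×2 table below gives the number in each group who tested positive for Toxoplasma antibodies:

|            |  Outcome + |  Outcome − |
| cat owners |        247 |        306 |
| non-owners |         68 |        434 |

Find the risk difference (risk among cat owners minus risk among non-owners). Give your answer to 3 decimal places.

risk, cat owners = 247/553 = 0.4467
risk, non-owners = 68/502 = 0.1355
risk difference = 0.4467 − 0.1355 = 0.311

0.311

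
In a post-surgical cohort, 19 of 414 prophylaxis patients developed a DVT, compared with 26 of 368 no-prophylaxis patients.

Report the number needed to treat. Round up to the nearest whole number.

41

risk, prophylaxis patients = 19/414 = 0.045894
risk, no-prophylaxis patients = 26/368 = 0.070652
absolute risk difference = 0.024758
1 / 0.024758 = 40.391 → round up → 41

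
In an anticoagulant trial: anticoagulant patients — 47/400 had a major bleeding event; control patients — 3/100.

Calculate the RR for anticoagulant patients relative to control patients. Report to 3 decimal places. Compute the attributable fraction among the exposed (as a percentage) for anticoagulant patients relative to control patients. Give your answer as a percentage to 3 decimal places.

risk, anticoagulant patients = 47/400 = 0.11750
risk, control patients = 3/100 = 0.03000
RR = 0.11750 / 0.03000 = 3.917
AR% = (0.11750 − 0.03000) / 0.11750 = 0.7447 → 74.468%

RR = 3.917; AR% = 74.468%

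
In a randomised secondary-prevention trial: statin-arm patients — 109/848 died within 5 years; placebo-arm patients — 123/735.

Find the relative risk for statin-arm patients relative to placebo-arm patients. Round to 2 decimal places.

risk, statin-arm patients = 109/848 = 0.1285
risk, placebo-arm patients = 123/735 = 0.1673
RR = 0.1285 / 0.1673 = 0.77

RR = 0.77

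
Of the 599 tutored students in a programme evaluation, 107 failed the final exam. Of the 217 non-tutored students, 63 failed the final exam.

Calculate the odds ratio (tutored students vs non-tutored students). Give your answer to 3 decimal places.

OR = (107 × 154) / (492 × 63) = 16478/30996 ≈ 0.532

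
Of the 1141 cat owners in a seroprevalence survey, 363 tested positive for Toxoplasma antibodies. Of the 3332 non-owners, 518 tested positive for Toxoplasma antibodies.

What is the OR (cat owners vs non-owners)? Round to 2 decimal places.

OR = (363 × 2814) / (778 × 518) = 1021482/403004 ≈ 2.53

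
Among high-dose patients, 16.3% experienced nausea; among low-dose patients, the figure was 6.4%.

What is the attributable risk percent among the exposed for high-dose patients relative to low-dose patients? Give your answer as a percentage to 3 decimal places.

AR% = (0.1630 − 0.0640) / 0.1630 = 0.6074 → 60.736%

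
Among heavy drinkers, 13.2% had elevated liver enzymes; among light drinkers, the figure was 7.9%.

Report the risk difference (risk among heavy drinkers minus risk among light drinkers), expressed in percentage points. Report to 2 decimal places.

risk difference = 0.1320 − 0.0790 = 0.0530 → 5.30 percentage points

5.30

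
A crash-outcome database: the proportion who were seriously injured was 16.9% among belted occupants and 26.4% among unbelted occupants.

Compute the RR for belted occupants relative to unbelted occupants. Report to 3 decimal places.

RR = 0.1690 / 0.2640 = 0.640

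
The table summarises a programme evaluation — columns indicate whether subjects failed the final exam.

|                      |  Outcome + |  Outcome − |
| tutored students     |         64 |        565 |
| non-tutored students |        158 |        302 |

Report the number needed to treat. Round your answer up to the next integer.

NNT = 5

risk, tutored students = 64/629 = 0.101749
risk, non-tutored students = 158/460 = 0.343478
absolute risk difference = 0.241729
1 / 0.241729 = 4.137 → round up → 5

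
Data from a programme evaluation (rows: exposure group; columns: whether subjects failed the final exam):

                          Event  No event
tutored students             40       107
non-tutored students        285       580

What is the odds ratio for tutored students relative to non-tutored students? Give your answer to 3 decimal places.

OR = (40 × 580) / (107 × 285) = 23200/30495 ≈ 0.761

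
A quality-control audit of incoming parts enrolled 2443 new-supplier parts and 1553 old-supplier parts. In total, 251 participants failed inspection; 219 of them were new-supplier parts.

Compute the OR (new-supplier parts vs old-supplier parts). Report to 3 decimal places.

new-supplier parts without the outcome: 2443 − 219 = 2224
old-supplier parts with the outcome: 251 − 219 = 32
old-supplier parts without the outcome: 1553 − 32 = 1521
OR = (219 × 1521) / (2224 × 32) = 333099/71168 ≈ 4.680

OR: 4.680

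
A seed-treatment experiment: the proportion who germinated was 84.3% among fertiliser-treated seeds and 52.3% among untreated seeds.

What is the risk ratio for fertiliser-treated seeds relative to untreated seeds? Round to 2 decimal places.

RR = 0.8430 / 0.5230 = 1.61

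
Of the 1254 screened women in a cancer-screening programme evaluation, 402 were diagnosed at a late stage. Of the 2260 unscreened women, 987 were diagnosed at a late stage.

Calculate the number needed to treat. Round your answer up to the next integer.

risk, screened women = 402/1254 = 0.320574
risk, unscreened women = 987/2260 = 0.436726
absolute risk difference = 0.116152
1 / 0.116152 = 8.609 → round up → 9

9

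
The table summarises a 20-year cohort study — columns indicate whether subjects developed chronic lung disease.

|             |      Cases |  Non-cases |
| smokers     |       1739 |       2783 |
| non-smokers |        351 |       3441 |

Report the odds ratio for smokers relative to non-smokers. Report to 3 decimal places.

OR = (1739 × 3441) / (2783 × 351) = 5983899/976833 ≈ 6.126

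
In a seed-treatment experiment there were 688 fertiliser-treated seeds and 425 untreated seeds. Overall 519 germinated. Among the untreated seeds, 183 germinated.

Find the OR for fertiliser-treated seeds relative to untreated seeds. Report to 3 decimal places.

fertiliser-treated seeds with the outcome: 519 − 183 = 336
fertiliser-treated seeds without the outcome: 688 − 336 = 352
untreated seeds without the outcome: 425 − 183 = 242
odds, fertiliser-treated seeds = 336/352 = 0.9545
odds, untreated seeds = 183/242 = 0.7562
OR = 0.9545 / 0.7562 = 1.262

OR = 1.262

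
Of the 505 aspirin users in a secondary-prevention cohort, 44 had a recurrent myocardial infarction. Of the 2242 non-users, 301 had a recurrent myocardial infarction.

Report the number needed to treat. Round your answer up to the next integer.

NNT ≈ 22

risk, aspirin users = 44/505 = 0.087129
risk, non-users = 301/2242 = 0.134255
absolute risk difference = 0.047126
1 / 0.047126 = 21.220 → round up → 22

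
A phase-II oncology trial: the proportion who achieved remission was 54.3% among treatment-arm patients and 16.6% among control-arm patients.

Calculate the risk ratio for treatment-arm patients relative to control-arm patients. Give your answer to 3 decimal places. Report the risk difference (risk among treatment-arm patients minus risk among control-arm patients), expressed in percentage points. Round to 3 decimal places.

RR = 0.5430 / 0.1660 = 3.271
risk difference = 0.5430 − 0.1660 = 0.3770 → 37.700 percentage points

RR = 3.271; RD = 37.700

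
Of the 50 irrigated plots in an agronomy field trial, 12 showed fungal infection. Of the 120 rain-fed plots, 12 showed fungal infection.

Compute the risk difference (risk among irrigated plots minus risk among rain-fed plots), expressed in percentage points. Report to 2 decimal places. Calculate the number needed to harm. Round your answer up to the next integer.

risk, irrigated plots = 12/50 = 0.2400
risk, rain-fed plots = 12/120 = 0.1000
risk difference = 0.2400 − 0.1000 = 0.1400 → 14.00 percentage points
absolute risk difference = 0.140000
1 / 0.140000 = 7.143 → round up → 8

RD = 14.00; NNH = 8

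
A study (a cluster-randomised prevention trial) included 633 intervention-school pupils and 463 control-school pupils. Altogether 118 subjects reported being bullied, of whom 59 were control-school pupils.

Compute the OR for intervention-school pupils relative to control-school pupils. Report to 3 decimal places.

0.704

intervention-school pupils with the outcome: 118 − 59 = 59
intervention-school pupils without the outcome: 633 − 59 = 574
control-school pupils without the outcome: 463 − 59 = 404
OR = (59 × 404) / (574 × 59) = 23836/33866 ≈ 0.704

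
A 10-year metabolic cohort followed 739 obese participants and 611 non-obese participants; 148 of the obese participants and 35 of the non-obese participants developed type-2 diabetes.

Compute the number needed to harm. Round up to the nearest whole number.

risk, obese participants = 148/739 = 0.200271
risk, non-obese participants = 35/611 = 0.057283
absolute risk difference = 0.142987
1 / 0.142987 = 6.994 → round up → 7

NNH ≈ 7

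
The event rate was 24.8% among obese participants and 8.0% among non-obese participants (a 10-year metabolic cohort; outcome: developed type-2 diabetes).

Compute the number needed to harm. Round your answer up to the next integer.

NNH: 6

absolute risk difference = 0.168000
1 / 0.168000 = 5.952 → round up → 6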